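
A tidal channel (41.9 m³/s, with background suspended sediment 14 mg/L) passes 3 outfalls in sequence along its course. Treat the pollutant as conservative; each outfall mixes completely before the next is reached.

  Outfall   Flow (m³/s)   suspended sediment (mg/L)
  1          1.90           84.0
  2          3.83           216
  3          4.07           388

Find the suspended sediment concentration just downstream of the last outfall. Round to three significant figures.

After outfall 1: Q = 41.90 + 1.900 = 43.80 m³/s; C = (41.90·14.00 + 1.900·84.00)/43.80 = 17.04 mg/L.
After outfall 2: Q = 43.80 + 3.830 = 47.63 m³/s; C = (43.80·17.04 + 3.830·216.0)/47.63 = 33.04 mg/L.
After outfall 3: Q = 47.63 + 4.070 = 51.70 m³/s; C = (47.63·33.04 + 4.070·388.0)/51.70 = 60.98 mg/L.

61.0 mg/L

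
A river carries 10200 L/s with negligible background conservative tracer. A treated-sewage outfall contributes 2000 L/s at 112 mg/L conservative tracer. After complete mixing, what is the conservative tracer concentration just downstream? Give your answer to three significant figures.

18.4 mg/L

Mass balance: C = (10200·0 + 2000·112.0) / 12200 = 224000/12200 = 18.36 mg/L.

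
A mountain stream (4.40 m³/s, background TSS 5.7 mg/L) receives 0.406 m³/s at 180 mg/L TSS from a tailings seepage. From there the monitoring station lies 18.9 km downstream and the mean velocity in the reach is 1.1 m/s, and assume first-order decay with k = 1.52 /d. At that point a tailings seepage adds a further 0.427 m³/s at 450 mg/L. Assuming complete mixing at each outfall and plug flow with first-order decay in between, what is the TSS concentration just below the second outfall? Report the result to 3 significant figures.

Mixed concentration C = ΣQC/ΣQ = (4.400·5.700 + 0.4060·180.0) / 4.806 = 98.16/4.806 = 20.42 mg/L; combined flow 4.806 m³/s.
Travel time t = 18.9·1000 / 1.1 = 17180 s = 4.773 h.
Decay over the reach: 20.42·exp(−kt) = 20.42·0.7391 = 15.10 mg/L.
Second outfall: C = (4.806·15.10 + 0.4270·450.0)/5.233 = 50.58 mg/L.

50.6 mg/L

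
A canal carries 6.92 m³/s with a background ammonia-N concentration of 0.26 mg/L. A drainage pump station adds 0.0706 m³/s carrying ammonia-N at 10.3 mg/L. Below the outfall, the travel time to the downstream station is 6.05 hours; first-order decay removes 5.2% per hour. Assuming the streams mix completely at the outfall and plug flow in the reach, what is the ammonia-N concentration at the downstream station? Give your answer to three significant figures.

Mixed concentration C = ΣQC/ΣQ = (6.920·0.2600 + 0.07060·10.30) / 6.991 = 2.526/6.991 = 0.3614 mg/L.
5.2%/h lost → k = −ln(1 − 0.052) = 0.05340 h⁻¹.
After decay, C = 0.3614 × e^(−kt) = 0.3614 × 0.7239 = 0.2616 mg/L.

0.262 mg/L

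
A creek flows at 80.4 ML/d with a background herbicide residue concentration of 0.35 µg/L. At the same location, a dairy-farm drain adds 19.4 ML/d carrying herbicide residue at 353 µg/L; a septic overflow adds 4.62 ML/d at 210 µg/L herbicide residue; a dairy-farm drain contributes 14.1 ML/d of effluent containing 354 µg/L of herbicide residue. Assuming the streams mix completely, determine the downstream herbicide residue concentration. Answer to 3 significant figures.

108 µg/L

Mass balance: C = (80.40·0.3500 + 19.40·353.0 + 4.620·210.0 + 14.10·354.0) / 118.5 = 12840/118.5 = 108.3 µg/L.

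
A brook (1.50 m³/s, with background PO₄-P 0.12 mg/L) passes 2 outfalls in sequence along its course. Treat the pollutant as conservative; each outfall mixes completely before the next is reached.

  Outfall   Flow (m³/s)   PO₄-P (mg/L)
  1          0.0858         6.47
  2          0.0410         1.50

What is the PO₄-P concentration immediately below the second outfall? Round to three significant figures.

0.490 mg/L

After outfall 1: Q = 1.500 + 0.08580 = 1.586 m³/s; C = (1.500·0.1200 + 0.08580·6.470)/1.586 = 0.4636 mg/L.
After outfall 2: Q = 1.586 + 0.04100 = 1.627 m³/s; C = (1.586·0.4636 + 0.04100·1.500)/1.627 = 0.4897 mg/L.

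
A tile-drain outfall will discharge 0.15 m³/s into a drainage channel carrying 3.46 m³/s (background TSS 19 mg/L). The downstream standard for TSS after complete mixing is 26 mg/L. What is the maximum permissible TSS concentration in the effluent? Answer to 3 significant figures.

At the limit, (Qr·Cr + Qe·Cₑ)/(Qr + Qe) = 26:
Cₑ = (3.610·26 − 3.460·19.00) / 0.1500 = 187.5 mg/L.

187 mg/L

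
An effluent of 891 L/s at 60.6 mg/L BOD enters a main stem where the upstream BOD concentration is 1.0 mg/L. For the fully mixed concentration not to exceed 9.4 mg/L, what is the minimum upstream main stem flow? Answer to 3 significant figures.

5430 L/s

Set C_mix = 9.4: (Q·1.000 + 891.0·60.60) / (Q + 891.0) = 9.4
→ Q = 891.0·(60.60 − 9.4)/(9.4 − 1.000) = 5431 L/s.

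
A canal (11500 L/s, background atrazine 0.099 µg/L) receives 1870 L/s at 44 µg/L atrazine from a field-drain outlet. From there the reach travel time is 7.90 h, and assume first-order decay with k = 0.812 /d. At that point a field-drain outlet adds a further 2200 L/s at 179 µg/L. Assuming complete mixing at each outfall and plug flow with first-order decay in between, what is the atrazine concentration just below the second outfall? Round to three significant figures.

Flow-weighted average: C = (11500·0.09900 + 1870·44.00) / 13370 = 83420/13370 = 6.239 µg/L; combined flow 13370 L/s.
First-order decay: C = 6.239·exp(−k·t) = 6.239·0.7655 = 4.776 µg/L.
At the second outfall, C = (13370·4.776 + 2200·179.0) / (13370 + 2200) = 29.39 µg/L.

29.4 µg/L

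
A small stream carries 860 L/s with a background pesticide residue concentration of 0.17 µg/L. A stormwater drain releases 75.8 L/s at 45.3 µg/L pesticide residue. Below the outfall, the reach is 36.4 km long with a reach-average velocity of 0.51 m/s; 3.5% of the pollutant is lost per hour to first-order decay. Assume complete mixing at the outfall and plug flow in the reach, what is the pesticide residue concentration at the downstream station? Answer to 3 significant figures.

1.89 µg/L

Mass balance: C = (860.0·0.1700 + 75.80·45.30) / 935.8 = 3580/935.8 = 3.826 µg/L.
Travel time t = 36.4·1000 / 0.51 = 71370 s = 19.83 h.
3.5%/h lost → k = −ln(1 − 0.035) = 0.03563 h⁻¹.
Decay over the reach: 3.826·exp(−kt) = 3.826·0.4934 = 1.888 µg/L.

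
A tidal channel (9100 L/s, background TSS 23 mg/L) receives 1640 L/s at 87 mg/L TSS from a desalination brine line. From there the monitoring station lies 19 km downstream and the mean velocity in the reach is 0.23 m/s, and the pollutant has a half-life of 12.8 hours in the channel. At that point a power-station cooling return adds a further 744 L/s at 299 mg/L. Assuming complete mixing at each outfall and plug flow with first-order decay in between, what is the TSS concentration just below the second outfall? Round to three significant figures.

28.2 mg/L

After mixing, C = (9100·23.00 + 1640·87.00) / 10740 = 352000/10740 = 32.77 mg/L; combined flow 10740 L/s.
Travel time t = 19·1000 / 0.23 = 82610 s = 22.95 h.
Half-life 12.8 h → k = ln 2 / 12.8 = 0.05415 h⁻¹ = 1.300 d⁻¹.
After decay, C = 32.77 × e^(−kt) = 32.77 × 0.2886 = 9.459 mg/L.
Second outfall: C = (10740·9.459 + 744.0·299.0)/11480 = 28.22 mg/L.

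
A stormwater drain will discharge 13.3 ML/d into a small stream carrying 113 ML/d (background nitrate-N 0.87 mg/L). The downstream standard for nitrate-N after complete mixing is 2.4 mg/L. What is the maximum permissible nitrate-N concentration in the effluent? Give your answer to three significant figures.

15.4 mg/L

At the limit, (Qr·Cr + Qe·Cₑ)/(Qr + Qe) = 2.4:
Cₑ = (126.3·2.4 − 113.0·0.8700) / 13.30 = 15.40 mg/L.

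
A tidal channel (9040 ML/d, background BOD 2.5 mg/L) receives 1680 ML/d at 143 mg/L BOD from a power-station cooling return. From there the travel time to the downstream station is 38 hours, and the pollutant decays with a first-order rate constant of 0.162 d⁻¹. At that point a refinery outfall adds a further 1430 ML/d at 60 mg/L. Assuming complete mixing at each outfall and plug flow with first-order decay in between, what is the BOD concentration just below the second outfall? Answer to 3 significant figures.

Conservation of mass: C = (9040·2.500 + 1680·143.0) / 10720 = 262800/10720 = 24.52 mg/L; combined flow 10720 ML/d.
After decay, C = 24.52 × e^(−kt) = 24.52 × 0.7738 = 18.97 mg/L.
At the second outfall, C = (10720·18.97 + 1430·60.00) / (10720 + 1430) = 23.80 mg/L.

23.8 mg/L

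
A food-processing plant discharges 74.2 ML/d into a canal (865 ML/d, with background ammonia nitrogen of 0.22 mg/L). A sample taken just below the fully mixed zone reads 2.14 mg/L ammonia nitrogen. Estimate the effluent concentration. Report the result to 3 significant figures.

Mass balance: 865.0·0.2200 + 74.20·Cₑ = 939.2·2.140
→ Cₑ = (939.2·2.140 − 865.0·0.2200) / 74.20 = 24.52 mg/L.

24.5 mg/L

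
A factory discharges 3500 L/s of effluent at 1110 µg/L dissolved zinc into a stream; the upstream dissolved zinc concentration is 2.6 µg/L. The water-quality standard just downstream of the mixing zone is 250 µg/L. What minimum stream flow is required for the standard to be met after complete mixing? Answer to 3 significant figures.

12200 L/s

Set C_mix = 250: (Q·2.600 + 3500·1110) / (Q + 3500) = 250
→ Q = 3500·(1110 − 250)/(250 − 2.600) = 12170 L/s.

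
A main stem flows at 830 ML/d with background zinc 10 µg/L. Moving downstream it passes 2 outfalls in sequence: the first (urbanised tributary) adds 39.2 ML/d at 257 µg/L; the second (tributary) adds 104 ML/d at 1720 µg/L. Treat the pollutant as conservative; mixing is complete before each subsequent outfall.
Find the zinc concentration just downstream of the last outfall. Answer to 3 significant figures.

203 µg/L

After outfall 1: Q = 830.0 + 39.20 = 869.2 ML/d; C = (830.0·10.00 + 39.20·257.0)/869.2 = 21.14 µg/L.
After outfall 2: Q = 869.2 + 104.0 = 973.2 ML/d; C = (869.2·21.14 + 104.0·1720)/973.2 = 202.7 µg/L.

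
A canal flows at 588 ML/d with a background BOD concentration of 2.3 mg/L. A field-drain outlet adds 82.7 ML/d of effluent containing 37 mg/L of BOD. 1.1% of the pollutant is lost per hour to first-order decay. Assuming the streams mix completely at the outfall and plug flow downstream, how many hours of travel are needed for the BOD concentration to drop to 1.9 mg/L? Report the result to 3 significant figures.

After mixing, C = (588.0·2.300 + 82.70·37.00) / 670.7 = 4412/670.7 = 6.579 mg/L.
1.1%/h lost → k = −ln(1 − 0.011) = 0.01106 h⁻¹.
6.579·exp(−k·t) = 1.9 → t = ln(6.579/1.9)/k = 404200 s = 112.3 h.

112 h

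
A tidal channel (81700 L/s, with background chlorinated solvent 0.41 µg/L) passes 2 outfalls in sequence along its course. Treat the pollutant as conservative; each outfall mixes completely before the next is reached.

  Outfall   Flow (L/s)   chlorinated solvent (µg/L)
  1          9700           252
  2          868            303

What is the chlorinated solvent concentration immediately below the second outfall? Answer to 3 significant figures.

29.7 µg/L

After outfall 1: Q = 81700 + 9700 = 91400 L/s; C = (81700·0.4100 + 9700·252.0)/91400 = 27.11 µg/L.
After outfall 2: Q = 91400 + 868.0 = 92270 L/s; C = (91400·27.11 + 868.0·303.0)/92270 = 29.71 µg/L.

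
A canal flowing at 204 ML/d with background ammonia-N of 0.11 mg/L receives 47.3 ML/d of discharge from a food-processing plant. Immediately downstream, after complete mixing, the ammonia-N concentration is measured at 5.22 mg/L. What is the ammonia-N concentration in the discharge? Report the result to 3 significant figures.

Mass balance: 204.0·0.1100 + 47.30·Cₑ = 251.3·5.220
→ Cₑ = (251.3·5.220 − 204.0·0.1100) / 47.30 = 27.26 mg/L.

27.3 mg/L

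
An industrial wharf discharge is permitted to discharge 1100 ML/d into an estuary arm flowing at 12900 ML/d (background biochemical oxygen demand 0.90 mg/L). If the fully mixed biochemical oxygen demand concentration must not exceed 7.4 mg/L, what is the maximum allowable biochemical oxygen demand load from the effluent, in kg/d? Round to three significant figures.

92000 kg/d

Mass balance at the limit: 12900·0.9000 + 1100·Cₑ = 14000·7.4 → Cₑ = 83.63 mg/L.
1100 ML/d = 12.73 m³/s. Load = 12.73 m³/s × 83.63 g/m³ × 86 400 s/d = 91990 kg/d.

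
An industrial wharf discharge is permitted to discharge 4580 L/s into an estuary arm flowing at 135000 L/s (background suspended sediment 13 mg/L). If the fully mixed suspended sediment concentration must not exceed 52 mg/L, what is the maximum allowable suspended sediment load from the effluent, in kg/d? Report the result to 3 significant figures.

475000 kg/d

Mass balance at the limit: 135000·13.00 + 4580·Cₑ = 139600·52 → Cₑ = 1202 mg/L.
4580 L/s = 4.580 m³/s. Load = 4.580 m³/s × 1202 g/m³ × 86 400 s/d = 475500 kg/d.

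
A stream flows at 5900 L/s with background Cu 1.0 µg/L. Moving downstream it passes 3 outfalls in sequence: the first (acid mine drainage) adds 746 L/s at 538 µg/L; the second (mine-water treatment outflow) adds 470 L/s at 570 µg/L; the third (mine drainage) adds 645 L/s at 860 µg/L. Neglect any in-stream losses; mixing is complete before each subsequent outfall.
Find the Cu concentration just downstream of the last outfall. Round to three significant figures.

Below outfall 1: Q → 6646 L/s, C = (5900·1.000 + 746.0·538.0)/6646 = 61.28 µg/L.
Below outfall 2: Q → 7116 L/s, C = (6646·61.28 + 470.0·570.0)/7116 = 94.88 µg/L.
Below outfall 3: Q → 7761 L/s, C = (7116·94.88 + 645.0·860.0)/7761 = 158.5 µg/L.

158 µg/L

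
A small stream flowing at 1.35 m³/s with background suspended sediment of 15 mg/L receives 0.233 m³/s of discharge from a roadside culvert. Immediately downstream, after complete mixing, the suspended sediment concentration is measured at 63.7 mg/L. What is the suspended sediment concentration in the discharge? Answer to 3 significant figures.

346 mg/L

Mass balance: 1.350·15.00 + 0.2330·Cₑ = 1.583·63.70
→ Cₑ = (1.583·63.70 − 1.350·15.00) / 0.2330 = 345.9 mg/L.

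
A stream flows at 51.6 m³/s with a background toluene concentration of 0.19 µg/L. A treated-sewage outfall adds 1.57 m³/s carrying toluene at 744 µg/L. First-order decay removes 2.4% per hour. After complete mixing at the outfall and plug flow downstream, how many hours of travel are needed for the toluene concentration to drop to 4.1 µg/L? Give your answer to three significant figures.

Flow-weighted average: C = (51.60·0.1900 + 1.570·744.0) / 53.17 = 1178/53.17 = 22.15 µg/L.
2.4%/h lost → k = −ln(1 − 0.024) = 0.02429 h⁻¹.
22.15·exp(−k·t) = 4.1 → t = ln(22.15/4.1)/k = 250000 s = 69.44 h.

69.4 h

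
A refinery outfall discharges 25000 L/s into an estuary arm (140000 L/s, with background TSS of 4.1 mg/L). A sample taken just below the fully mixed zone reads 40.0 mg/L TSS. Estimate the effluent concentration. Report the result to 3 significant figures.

241 mg/L

Mass balance: 140000·4.100 + 25000·Cₑ = 165000·40.00
→ Cₑ = (165000·40.00 − 140000·4.100) / 25000 = 241.0 mg/L.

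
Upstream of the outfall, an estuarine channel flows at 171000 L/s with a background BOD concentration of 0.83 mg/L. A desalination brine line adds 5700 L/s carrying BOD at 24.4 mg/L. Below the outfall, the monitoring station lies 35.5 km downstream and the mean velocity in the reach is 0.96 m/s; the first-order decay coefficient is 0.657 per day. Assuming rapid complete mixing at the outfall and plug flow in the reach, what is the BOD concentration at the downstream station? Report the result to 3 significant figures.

1.20 mg/L

Mixed concentration C = ΣQC/ΣQ = (171000·0.8300 + 5700·24.40) / 176700 = 281000/176700 = 1.590 mg/L.
Travel time t = 35.5·1000 / 0.96 = 36980 s = 10.27 h.
First-order decay: C = 1.590·exp(−k·t) = 1.590·0.7549 = 1.201 mg/L.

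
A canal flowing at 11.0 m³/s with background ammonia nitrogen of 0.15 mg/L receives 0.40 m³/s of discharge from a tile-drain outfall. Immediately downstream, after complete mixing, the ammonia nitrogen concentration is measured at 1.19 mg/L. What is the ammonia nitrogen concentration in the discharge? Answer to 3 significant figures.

Mass balance: 11.00·0.1500 + 0.4000·Cₑ = 11.40·1.190
→ Cₑ = (11.40·1.190 − 11.00·0.1500) / 0.4000 = 29.79 mg/L.

29.8 mg/L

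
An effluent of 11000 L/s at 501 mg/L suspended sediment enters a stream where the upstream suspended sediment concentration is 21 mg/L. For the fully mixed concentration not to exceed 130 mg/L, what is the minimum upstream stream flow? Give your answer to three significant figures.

37400 L/s

Set C_mix = 130: (Q·21.00 + 11000·501.0) / (Q + 11000) = 130
→ Q = 11000·(501.0 − 130)/(130 − 21.00) = 37440 L/s.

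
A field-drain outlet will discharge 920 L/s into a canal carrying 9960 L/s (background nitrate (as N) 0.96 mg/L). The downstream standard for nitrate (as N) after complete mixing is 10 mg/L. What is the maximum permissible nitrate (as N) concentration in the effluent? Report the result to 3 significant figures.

At the limit, (Qr·Cr + Qe·Cₑ)/(Qr + Qe) = 10:
Cₑ = (10880·10 − 9960·0.9600) / 920.0 = 107.9 mg/L.

108 mg/L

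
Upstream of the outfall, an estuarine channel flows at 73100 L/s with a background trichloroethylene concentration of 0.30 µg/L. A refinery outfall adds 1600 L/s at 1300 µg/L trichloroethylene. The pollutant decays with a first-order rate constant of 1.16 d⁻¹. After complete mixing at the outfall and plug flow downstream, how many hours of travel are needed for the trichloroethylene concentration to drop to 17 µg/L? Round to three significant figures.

10.4 h

Mass balance: C = (73100·0.3000 + 1600·1300) / 74700 = 2102000/74700 = 28.14 µg/L.
28.14·exp(−k·t) = 17 → t = ln(28.14/17)/k = 37530 s = 10.43 h.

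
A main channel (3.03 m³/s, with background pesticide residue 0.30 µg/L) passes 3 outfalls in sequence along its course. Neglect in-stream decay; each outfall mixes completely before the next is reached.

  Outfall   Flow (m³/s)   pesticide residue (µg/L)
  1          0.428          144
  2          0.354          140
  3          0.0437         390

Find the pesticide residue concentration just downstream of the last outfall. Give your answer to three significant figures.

33.5 µg/L

Outfall 1: combined Q = 3.458 m³/s; C = (3.030·0.3000 + 0.4280·144.0)/3.458 = 18.09 µg/L.
Outfall 2: combined Q = 3.812 m³/s; C = (3.458·18.09 + 0.3540·140.0)/3.812 = 29.41 µg/L.
Outfall 3: combined Q = 3.856 m³/s; C = (3.812·29.41 + 0.04370·390.0)/3.856 = 33.49 µg/L.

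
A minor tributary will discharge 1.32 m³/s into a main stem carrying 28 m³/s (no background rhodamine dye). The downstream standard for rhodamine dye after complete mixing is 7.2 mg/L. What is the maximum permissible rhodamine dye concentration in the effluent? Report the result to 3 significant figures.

At the limit, (Qr·Cr + Qe·Cₑ)/(Qr + Qe) = 7.2:
Cₑ = (29.32·7.2 − 28.00·0) / 1.320 = 159.9 mg/L.

160 mg/L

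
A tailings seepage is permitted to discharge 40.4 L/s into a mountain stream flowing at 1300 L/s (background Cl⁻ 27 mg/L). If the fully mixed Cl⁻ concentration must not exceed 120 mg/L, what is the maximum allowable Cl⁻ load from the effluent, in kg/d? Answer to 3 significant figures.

Mass balance at the limit: 1300·27.00 + 40.40·Cₑ = 1340·120 → Cₑ = 3113 mg/L.
40.40 L/s = 0.04040 m³/s. Load = 0.04040 m³/s × 3113 g/m³ × 86 400 s/d = 10860 kg/d.

10900 kg/d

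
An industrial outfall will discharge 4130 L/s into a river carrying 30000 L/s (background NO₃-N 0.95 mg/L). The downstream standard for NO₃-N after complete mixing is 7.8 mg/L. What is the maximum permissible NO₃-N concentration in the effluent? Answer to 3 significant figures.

At the limit, (Qr·Cr + Qe·Cₑ)/(Qr + Qe) = 7.8:
Cₑ = (34130·7.8 − 30000·0.9500) / 4130 = 57.56 mg/L.

57.6 mg/L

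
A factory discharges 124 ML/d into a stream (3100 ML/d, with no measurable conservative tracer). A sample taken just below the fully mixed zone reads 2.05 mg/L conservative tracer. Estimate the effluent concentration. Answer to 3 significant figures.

Mass balance: 3100·0 + 124.0·Cₑ = 3224·2.050
→ Cₑ = (3224·2.050 − 3100·0) / 124.0 = 53.30 mg/L.

53.3 mg/L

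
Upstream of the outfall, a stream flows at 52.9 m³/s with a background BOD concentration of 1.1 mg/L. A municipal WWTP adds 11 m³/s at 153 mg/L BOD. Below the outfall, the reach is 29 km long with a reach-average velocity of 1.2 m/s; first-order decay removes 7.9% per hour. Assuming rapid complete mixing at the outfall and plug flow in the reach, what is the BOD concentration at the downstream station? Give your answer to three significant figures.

15.7 mg/L

Mass balance: C = (52.90·1.100 + 11.00·153.0) / 63.90 = 1741/63.90 = 27.25 mg/L.
Travel time t = 29·1000 / 1.2 = 24170 s = 6.713 h.
7.9%/h lost → k = −ln(1 − 0.079) = 0.08230 h⁻¹.
After decay, C = 27.25 × e^(−kt) = 27.25 × 0.5755 = 15.68 mg/L.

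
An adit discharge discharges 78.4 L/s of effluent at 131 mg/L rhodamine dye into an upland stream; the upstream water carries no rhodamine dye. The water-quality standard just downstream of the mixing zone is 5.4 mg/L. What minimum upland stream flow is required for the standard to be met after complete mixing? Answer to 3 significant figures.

Set C_mix = 5.4: (Q·0 + 78.40·131.0) / (Q + 78.40) = 5.4
→ Q = 78.40·(131.0 − 5.4)/(5.4 − 0) = 1824 L/s.

1820 L/s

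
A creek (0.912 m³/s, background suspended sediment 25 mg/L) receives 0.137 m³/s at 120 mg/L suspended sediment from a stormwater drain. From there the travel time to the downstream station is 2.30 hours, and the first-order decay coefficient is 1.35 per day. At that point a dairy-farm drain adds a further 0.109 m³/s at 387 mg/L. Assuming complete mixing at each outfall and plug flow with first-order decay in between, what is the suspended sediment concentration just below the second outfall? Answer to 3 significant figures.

Mass balance: C = (0.9120·25.00 + 0.1370·120.0) / 1.049 = 39.24/1.049 = 37.41 mg/L; combined flow 1.049 m³/s.
Decay over the reach: 37.41·exp(−kt) = 37.41·0.8786 = 32.87 mg/L.
Second outfall: C = (1.049·32.87 + 0.1090·387.0)/1.158 = 66.20 mg/L.

66.2 mg/L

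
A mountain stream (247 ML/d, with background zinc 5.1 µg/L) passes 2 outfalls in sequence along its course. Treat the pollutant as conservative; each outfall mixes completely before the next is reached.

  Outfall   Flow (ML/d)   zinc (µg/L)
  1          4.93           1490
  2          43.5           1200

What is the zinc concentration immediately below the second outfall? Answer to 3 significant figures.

206 µg/L

Below outfall 1: Q → 251.9 ML/d, C = (247.0·5.100 + 4.930·1490)/251.9 = 34.16 µg/L.
Below outfall 2: Q → 295.4 ML/d, C = (251.9·34.16 + 43.50·1200)/295.4 = 205.8 µg/L.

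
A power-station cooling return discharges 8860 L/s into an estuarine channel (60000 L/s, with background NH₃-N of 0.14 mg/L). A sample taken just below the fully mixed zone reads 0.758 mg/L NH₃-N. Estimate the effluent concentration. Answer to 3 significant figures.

4.94 mg/L

Mass balance: 60000·0.1400 + 8860·Cₑ = 68860·0.7580
→ Cₑ = (68860·0.7580 − 60000·0.1400) / 8860 = 4.943 mg/L.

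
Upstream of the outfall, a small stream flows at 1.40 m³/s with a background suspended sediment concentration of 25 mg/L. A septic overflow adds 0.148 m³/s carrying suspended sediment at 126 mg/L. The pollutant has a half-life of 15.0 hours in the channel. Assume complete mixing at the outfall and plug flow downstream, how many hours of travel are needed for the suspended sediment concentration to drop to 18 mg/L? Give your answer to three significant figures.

14.2 h

Conservation of mass: C = (1.400·25.00 + 0.1480·126.0) / 1.548 = 53.65/1.548 = 34.66 mg/L.
Half-life 15.0 h → k = ln 2 / 15.0 = 0.04621 h⁻¹ = 1.109 d⁻¹.
34.66·exp(−k·t) = 18 → t = ln(34.66/18)/k = 51040 s = 14.18 h.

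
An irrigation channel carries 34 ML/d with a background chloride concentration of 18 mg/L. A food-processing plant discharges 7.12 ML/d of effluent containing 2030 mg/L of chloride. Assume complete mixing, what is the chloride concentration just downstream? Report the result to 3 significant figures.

366 mg/L

Mass balance: C = (34.00·18.00 + 7.120·2030) / 41.12 = 15070/41.12 = 366.4 mg/L.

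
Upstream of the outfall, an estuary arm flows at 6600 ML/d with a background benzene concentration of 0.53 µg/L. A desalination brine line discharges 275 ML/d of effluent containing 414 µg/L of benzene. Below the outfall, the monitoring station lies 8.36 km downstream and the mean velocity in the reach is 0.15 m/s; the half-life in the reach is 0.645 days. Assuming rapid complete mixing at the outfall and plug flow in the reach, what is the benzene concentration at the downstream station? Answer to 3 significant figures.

8.53 µg/L

Flow-weighted average: C = (6600·0.5300 + 275.0·414.0) / 6875 = 117300/6875 = 17.07 µg/L.
Travel time t = 8.36·1000 / 0.15 = 55730 s = 15.48 h.
Half-life 0.645 d → k = ln 2 / 0.645 = 1.075 d⁻¹.
After decay, C = 17.07 × e^(−kt) = 17.07 × 0.5000 = 8.534 µg/L.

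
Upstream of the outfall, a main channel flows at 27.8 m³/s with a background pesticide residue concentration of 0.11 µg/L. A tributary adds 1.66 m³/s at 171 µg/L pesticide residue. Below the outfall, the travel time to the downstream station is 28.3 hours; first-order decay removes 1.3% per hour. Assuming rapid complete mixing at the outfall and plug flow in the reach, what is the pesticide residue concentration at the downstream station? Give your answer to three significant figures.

Flow-weighted average: C = (27.80·0.1100 + 1.660·171.0) / 29.46 = 286.9/29.46 = 9.739 µg/L.
1.3%/h lost → k = −ln(1 − 0.013) = 0.01309 h⁻¹.
First-order decay: C = 9.739·exp(−k·t) = 9.739·0.6905 = 6.725 µg/L.

6.73 µg/L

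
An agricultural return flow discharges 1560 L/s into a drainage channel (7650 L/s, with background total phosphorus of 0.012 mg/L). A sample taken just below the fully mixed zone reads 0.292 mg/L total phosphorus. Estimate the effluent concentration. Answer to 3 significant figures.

1.67 mg/L

Mass balance: 7650·0.01200 + 1560·Cₑ = 9210·0.2920
→ Cₑ = (9210·0.2920 − 7650·0.01200) / 1560 = 1.665 mg/L.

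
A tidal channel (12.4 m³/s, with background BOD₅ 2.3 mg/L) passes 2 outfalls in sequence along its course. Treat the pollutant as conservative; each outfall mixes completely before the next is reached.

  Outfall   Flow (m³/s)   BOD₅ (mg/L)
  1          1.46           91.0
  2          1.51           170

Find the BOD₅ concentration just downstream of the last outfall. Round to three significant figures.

Below outfall 1: Q → 13.86 m³/s, C = (12.40·2.300 + 1.460·91.00)/13.86 = 11.64 mg/L.
Below outfall 2: Q → 15.37 m³/s, C = (13.86·11.64 + 1.510·170.0)/15.37 = 27.20 mg/L.

27.2 mg/L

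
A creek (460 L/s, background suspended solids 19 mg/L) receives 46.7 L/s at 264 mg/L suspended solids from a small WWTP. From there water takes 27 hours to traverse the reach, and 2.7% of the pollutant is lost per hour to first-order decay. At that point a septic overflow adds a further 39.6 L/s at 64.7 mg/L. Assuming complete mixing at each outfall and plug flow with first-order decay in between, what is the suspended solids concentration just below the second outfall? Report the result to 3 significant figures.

23.1 mg/L

Flow-weighted average: C = (460.0·19.00 + 46.70·264.0) / 506.7 = 21070/506.7 = 41.58 mg/L; combined flow 506.7 L/s.
2.7%/h lost → k = −ln(1 − 0.027) = 0.02737 h⁻¹.
After decay, C = 41.58 × e^(−kt) = 41.58 × 0.4776 = 19.86 mg/L.
At the second outfall, C = (506.7·19.86 + 39.60·64.70) / (506.7 + 39.60) = 23.11 mg/L.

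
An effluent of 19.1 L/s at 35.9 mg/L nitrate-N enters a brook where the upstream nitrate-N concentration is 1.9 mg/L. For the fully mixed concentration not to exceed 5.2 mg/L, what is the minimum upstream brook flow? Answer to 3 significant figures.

Set C_mix = 5.2: (Q·1.900 + 19.10·35.90) / (Q + 19.10) = 5.2
→ Q = 19.10·(35.90 − 5.2)/(5.2 − 1.900) = 177.7 L/s.

178 L/s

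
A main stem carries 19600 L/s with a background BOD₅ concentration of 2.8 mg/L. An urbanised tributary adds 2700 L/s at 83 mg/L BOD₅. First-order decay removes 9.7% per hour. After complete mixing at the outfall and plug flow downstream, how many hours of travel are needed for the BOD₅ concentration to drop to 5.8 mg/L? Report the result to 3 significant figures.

7.53 h

Flow-weighted average: C = (19600·2.800 + 2700·83.00) / 22300 = 279000/22300 = 12.51 mg/L.
9.7%/h lost → k = −ln(1 − 0.097) = 0.1020 h⁻¹.
12.51·exp(−k·t) = 5.8 → t = ln(12.51/5.8)/k = 27120 s = 7.534 h.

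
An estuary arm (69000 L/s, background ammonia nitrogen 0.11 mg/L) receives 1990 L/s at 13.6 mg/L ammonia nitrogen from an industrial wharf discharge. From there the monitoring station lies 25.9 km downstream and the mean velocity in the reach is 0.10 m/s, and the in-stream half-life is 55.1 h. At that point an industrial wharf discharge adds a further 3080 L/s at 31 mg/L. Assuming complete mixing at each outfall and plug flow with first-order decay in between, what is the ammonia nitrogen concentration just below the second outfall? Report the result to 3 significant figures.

1.48 mg/L

After mixing, C = (69000·0.1100 + 1990·13.60) / 70990 = 34650/70990 = 0.4882 mg/L; combined flow 70990 L/s.
Travel time t = 25.9·1000 / 0.10 = 259000 s = 71.94 h.
Half-life 55.1 h → k = ln 2 / 55.1 = 0.01258 h⁻¹ = 0.3019 d⁻¹.
Decay over the reach: 0.4882·exp(−kt) = 0.4882·0.4045 = 0.1975 mg/L.
At the second outfall, C = (70990·0.1975 + 3080·31.00) / (70990 + 3080) = 1.478 mg/L.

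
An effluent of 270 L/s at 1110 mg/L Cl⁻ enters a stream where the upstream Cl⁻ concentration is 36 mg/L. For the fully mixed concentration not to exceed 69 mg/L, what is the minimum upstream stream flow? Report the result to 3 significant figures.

Set C_mix = 69: (Q·36.00 + 270.0·1110) / (Q + 270.0) = 69
→ Q = 270.0·(1110 − 69)/(69 − 36.00) = 8517 L/s.

8520 L/s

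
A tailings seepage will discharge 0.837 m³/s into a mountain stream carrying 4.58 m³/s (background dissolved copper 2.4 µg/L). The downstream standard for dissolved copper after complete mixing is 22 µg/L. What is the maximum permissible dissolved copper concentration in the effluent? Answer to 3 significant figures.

At the limit, (Qr·Cr + Qe·Cₑ)/(Qr + Qe) = 22:
Cₑ = (5.417·22 − 4.580·2.400) / 0.8370 = 129.2 µg/L.

129 µg/L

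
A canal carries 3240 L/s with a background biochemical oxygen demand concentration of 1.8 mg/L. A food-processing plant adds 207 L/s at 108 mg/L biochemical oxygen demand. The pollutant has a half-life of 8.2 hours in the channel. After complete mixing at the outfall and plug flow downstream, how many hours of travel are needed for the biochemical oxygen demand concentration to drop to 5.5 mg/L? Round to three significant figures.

4.69 h

Flow-weighted average: C = (3240·1.800 + 207.0·108.0) / 3447 = 28190/3447 = 8.178 mg/L.
Half-life 8.2 h → k = ln 2 / 8.2 = 0.08453 h⁻¹ = 2.029 d⁻¹.
8.178·exp(−k·t) = 5.5 → t = ln(8.178/5.5)/k = 16890 s = 4.692 h.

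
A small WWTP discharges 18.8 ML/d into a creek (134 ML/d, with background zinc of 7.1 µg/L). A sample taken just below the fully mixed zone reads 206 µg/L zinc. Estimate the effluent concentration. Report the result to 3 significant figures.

1620 µg/L

Mass balance: 134.0·7.100 + 18.80·Cₑ = 152.8·206.0
→ Cₑ = (152.8·206.0 − 134.0·7.100) / 18.80 = 1624 µg/L.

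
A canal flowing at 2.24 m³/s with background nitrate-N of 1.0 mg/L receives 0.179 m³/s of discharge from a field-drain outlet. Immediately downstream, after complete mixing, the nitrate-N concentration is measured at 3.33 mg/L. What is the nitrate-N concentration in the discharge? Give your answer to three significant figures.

Mass balance: 2.240·1.000 + 0.1790·Cₑ = 2.419·3.330
→ Cₑ = (2.419·3.330 − 2.240·1.000) / 0.1790 = 32.49 mg/L.

32.5 mg/L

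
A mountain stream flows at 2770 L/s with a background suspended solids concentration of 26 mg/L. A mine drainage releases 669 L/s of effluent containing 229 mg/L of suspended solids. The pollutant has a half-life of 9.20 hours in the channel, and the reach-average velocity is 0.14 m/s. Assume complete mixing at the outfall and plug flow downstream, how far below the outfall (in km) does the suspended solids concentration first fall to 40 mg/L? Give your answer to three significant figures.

Mass balance: C = (2770·26.00 + 669.0·229.0) / 3439 = 225200/3439 = 65.49 mg/L.
Half-life 9.20 h → k = ln 2 / 9.20 = 0.07534 h⁻¹ = 1.808 d⁻¹.
Set 65.49·exp(−k·t) = 40 → t = ln(65.49/40)/k = 23560 s = 6.544 h.
Distance = v·t = 0.14·23560 = 3298 m = 3.298 km.

3.30 km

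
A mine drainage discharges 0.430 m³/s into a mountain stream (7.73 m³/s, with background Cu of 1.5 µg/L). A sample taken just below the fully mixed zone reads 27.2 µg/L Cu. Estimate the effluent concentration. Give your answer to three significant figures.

Mass balance: 7.730·1.500 + 0.4300·Cₑ = 8.160·27.20
→ Cₑ = (8.160·27.20 − 7.730·1.500) / 0.4300 = 489.2 µg/L.

489 µg/L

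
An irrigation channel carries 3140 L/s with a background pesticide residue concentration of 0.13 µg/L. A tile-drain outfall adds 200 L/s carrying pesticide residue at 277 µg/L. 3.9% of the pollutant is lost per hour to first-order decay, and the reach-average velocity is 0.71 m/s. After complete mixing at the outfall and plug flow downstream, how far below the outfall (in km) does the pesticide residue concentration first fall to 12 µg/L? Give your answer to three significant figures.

21.3 km

Mixed concentration C = ΣQC/ΣQ = (3140·0.1300 + 200.0·277.0) / 3340 = 55810/3340 = 16.71 µg/L.
3.9%/h lost → k = −ln(1 − 0.039) = 0.03978 h⁻¹.
Set 16.71·exp(−k·t) = 12 → t = ln(16.71/12)/k = 29960 s = 8.322 h.
Distance = v·t = 0.71·29960 = 21270 m = 21.27 km.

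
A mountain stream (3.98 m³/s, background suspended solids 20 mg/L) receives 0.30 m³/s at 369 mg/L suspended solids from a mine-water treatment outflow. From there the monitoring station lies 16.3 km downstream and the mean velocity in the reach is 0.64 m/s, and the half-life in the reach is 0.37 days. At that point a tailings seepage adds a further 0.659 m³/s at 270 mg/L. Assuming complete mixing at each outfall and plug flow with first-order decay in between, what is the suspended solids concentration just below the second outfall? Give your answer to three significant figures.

Conservation of mass: C = (3.980·20.00 + 0.3000·369.0) / 4.280 = 190.3/4.280 = 44.46 mg/L; combined flow 4.280 m³/s.
Travel time t = 16.3·1000 / 0.64 = 25470 s = 7.075 h.
Half-life 0.37 d → k = ln 2 / 0.37 = 1.873 d⁻¹.
First-order decay: C = 44.46·exp(−k·t) = 44.46·0.5757 = 25.60 mg/L.
Second outfall: C = (4.280·25.60 + 0.6590·270.0)/4.939 = 58.21 mg/L.

58.2 mg/L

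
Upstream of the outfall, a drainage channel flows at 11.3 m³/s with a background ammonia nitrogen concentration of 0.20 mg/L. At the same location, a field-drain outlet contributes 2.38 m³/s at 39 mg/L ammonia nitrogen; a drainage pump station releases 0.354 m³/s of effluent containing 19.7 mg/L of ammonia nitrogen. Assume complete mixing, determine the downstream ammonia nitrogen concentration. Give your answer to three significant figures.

7.27 mg/L

Flow-weighted average: C = (11.30·0.2000 + 2.380·39.00 + 0.3540·19.70) / 14.03 = 102.1/14.03 = 7.272 mg/L.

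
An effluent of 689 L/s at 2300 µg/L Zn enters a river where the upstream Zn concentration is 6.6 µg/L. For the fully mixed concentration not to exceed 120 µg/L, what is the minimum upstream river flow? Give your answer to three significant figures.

Set C_mix = 120: (Q·6.600 + 689.0·2300) / (Q + 689.0) = 120
→ Q = 689.0·(2300 − 120)/(120 − 6.600) = 13250 L/s.

13200 L/s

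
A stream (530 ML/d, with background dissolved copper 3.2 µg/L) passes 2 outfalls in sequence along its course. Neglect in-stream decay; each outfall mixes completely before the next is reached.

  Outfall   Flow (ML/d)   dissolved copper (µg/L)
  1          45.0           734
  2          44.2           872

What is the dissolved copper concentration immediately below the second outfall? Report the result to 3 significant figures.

118 µg/L

Below outfall 1: Q → 575.0 ML/d, C = (530.0·3.200 + 45.00·734.0)/575.0 = 60.39 µg/L.
Below outfall 2: Q → 619.2 ML/d, C = (575.0·60.39 + 44.20·872.0)/619.2 = 118.3 µg/L.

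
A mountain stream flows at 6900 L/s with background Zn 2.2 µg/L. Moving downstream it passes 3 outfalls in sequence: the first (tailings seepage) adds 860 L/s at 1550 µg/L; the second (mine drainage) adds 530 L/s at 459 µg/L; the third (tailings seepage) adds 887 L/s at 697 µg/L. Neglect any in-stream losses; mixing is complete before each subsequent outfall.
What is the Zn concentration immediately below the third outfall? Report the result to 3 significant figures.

Below outfall 1: Q → 7760 L/s, C = (6900·2.200 + 860.0·1550)/7760 = 173.7 µg/L.
Below outfall 2: Q → 8290 L/s, C = (7760·173.7 + 530.0·459.0)/8290 = 192.0 µg/L.
Below outfall 3: Q → 9177 L/s, C = (8290·192.0 + 887.0·697.0)/9177 = 240.8 µg/L.

241 µg/L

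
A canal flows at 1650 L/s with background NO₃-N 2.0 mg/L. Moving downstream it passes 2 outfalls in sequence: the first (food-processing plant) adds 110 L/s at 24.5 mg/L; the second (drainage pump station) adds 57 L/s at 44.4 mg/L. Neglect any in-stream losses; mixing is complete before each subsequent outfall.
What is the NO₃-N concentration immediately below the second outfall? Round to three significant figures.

After outfall 1: Q = 1650 + 110.0 = 1760 L/s; C = (1650·2.000 + 110.0·24.50)/1760 = 3.406 mg/L.
After outfall 2: Q = 1760 + 57.00 = 1817 L/s; C = (1760·3.406 + 57.00·44.40)/1817 = 4.692 mg/L.

4.69 mg/L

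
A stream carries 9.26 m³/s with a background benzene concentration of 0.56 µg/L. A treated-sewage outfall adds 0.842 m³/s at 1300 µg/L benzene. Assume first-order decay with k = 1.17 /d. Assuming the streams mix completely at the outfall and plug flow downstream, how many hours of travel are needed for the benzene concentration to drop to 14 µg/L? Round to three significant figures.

42.1 h

Flow-weighted average: C = (9.260·0.5600 + 0.8420·1300) / 10.10 = 1100/10.10 = 108.9 µg/L.
108.9·exp(−k·t) = 14 → t = ln(108.9/14)/k = 151500 s = 42.07 h.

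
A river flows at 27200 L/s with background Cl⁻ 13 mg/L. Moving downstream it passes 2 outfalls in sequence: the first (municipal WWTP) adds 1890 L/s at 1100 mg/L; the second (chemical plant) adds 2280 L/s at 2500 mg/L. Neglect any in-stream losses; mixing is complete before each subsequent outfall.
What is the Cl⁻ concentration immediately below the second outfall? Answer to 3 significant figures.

Outfall 1: combined Q = 29090 L/s; C = (27200·13.00 + 1890·1100)/29090 = 83.62 mg/L.
Outfall 2: combined Q = 31370 L/s; C = (29090·83.62 + 2280·2500)/31370 = 259.2 mg/L.

259 mg/L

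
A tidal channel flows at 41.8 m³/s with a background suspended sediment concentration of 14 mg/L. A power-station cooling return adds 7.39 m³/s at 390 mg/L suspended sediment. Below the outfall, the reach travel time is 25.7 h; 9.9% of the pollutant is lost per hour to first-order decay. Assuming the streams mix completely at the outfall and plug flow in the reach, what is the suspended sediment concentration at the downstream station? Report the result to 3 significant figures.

Flow-weighted average: C = (41.80·14.00 + 7.390·390.0) / 49.19 = 3467/49.19 = 70.49 mg/L.
9.9%/h lost → k = −ln(1 − 0.099) = 0.1043 h⁻¹.
Decay over the reach: 70.49·exp(−kt) = 70.49·0.06862 = 4.837 mg/L.

4.84 mg/L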